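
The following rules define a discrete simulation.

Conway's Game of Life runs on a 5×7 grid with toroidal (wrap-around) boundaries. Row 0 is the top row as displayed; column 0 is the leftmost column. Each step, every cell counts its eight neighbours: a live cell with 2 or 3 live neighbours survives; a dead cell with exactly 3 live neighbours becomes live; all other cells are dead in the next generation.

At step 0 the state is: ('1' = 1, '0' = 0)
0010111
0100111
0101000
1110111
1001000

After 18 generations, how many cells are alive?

14

t=0: 0010111
0100111
0101000
1110111
1001000
t=1: 0110000
0100001
0001000
0000111
0000000
t=2: 1110000
1100000
1000101
0000110
0000010
t=3: 1010001
0010000
1100101
0000100
0100111
t=4: 1011001
0011010
1101010
0101100
0101101
t=5: 1000001
0000010
1100011
0100001
0100001
t=6: 1000011
0100010
0100010
0110000
0100011
t=7: 0100100
0100110
1100000
0110011
0110010
t=8: 1101100
0110110
0000100
0000011
0001111
t=9: 1100000
1110010
0001101
0001001
0011000
t=10: 1001001
0011110
0101101
0000010
1111000
t=11: 1000011
0100000
0000001
0000011
1111100
t=12: 0001111
0000010
1000011
0111111
0111100
t=13: 0000001
1000000
1111000
0000000
0100000
t=14: 1000000
1010001
1110000
1000000
0000000
t=15: 1100001
0010001
0010000
1000000
0000000
t=16: 1100001
0010001
0100000
0000000
0100001
t=17: 0110011
0010001
0000000
1000000
0100001
t=18: 0110011
1110011
0000000
1000000
0110011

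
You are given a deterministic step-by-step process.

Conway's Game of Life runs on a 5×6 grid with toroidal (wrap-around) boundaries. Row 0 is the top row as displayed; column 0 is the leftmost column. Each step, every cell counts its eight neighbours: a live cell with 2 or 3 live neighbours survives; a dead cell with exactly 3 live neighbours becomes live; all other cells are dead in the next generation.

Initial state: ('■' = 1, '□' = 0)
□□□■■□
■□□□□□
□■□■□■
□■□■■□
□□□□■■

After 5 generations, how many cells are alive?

t=0: □□□■■□
■□□□□□
□■□■□■
□■□■■□
□□□□■■
t=1: □□□■■□
■□■■□■
□■□■□■
□□□■□□
□□■□□■
t=2: ■■□□□□
■■□□□■
□■□■□■
■□□■□□
□□■□□□
t=3: □□■□□■
□□□□■■
□■□□□■
■■□■■□
■□■□□□
t=4: ■■□■■■
□□□□■■
□■■■□□
□□□■■□
■□■□■□
t=5: □■■□□□
□□□□□□
□□■□□■
□□□□■■
■□■□□□

8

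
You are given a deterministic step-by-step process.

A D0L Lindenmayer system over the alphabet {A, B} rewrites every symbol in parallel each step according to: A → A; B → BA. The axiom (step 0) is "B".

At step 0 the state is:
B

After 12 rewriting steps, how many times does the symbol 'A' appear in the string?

12

[0] B
[1] BA
[2] BAA
[3] BAAA
[4] BAAAA
[5] BAAAAA
[6] BAAAAAA
[7] BAAAAAAA
[8] BAAAAAAAA
[9] BAAAAAAAAA
[10] BAAAAAAAAAA
[11] BAAAAAAAAAAA
[12] BAAAAAAAAAAAA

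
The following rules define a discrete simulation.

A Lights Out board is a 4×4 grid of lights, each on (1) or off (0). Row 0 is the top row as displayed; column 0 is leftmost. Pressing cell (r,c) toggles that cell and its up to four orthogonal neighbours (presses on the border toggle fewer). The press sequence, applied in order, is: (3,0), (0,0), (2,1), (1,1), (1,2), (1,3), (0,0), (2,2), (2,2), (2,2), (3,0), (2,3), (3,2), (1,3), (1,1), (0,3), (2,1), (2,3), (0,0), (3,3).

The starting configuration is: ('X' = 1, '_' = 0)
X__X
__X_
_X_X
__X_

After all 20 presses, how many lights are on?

0) X__X
__X_
_X_X
__X_
1) X__X
__X_
XX_X
XXX_
2) _X_X
X_X_
XX_X
XXX_
3) _X_X
XXX_
__XX
X_X_
4) ___X
____
_XXX
X_X_
5) __XX
_XXX
_X_X
X_X_
6) __X_
_X__
_X__
X_X_
7) XXX_
XX__
_X__
X_X_
8) XXX_
XXX_
__XX
X___
9) XXX_
XX__
_X__
X_X_
10) XXX_
XXX_
__XX
X___
11) XXX_
XXX_
X_XX
_X__
12) XXX_
XXXX
X___
_X_X
13) XXX_
XXXX
X_X_
__X_
14) XXXX
XX__
X_XX
__X_
15) X_XX
__X_
XXXX
__X_
16) X___
__XX
XXXX
__X_
17) X___
_XXX
___X
_XX_
18) X___
_XX_
__X_
_XXX
19) _X__
XXX_
__X_
_XXX
20) _X__
XXX_
__XX
_X__

7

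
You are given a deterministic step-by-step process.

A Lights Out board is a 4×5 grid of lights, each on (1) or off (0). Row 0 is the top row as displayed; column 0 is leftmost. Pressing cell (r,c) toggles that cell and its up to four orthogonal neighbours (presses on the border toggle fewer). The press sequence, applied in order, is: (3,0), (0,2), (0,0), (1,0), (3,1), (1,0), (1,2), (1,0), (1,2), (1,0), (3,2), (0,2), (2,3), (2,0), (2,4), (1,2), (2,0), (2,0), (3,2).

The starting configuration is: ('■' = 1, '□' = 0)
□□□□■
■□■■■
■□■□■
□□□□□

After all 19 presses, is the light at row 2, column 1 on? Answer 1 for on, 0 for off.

0

gen 0: □□□□■
■□■■■
■□■□■
□□□□□
gen 1: □□□□■
■□■■■
□□■□■
■■□□□
gen 2: □■■■■
■□□■■
□□■□■
■■□□□
gen 3: ■□■■■
□□□■■
□□■□■
■■□□□
gen 4: □□■■■
■■□■■
■□■□■
■■□□□
gen 5: □□■■■
■■□■■
■■■□■
□□■□□
gen 6: ■□■■■
□□□■■
□■■□■
□□■□□
gen 7: ■□□■■
□■■□■
□■□□■
□□■□□
gen 8: □□□■■
■□■□■
■■□□■
□□■□□
gen 9: □□■■■
■■□■■
■■■□■
□□■□□
gen 10: ■□■■■
□□□■■
□■■□■
□□■□□
gen 11: ■□■■■
□□□■■
□■□□■
□■□■□
gen 12: ■■□□■
□□■■■
□■□□■
□■□■□
gen 13: ■■□□■
□□■□■
□■■■□
□■□□□
gen 14: ■■□□■
■□■□■
■□■■□
■■□□□
gen 15: ■■□□■
■□■□□
■□■□■
■■□□■
gen 16: ■■■□■
■■□■□
■□□□■
■■□□■
gen 17: ■■■□■
□■□■□
□■□□■
□■□□■
gen 18: ■■■□■
■■□■□
■□□□■
■■□□■
gen 19: ■■■□■
■■□■□
■□■□■
■□■■■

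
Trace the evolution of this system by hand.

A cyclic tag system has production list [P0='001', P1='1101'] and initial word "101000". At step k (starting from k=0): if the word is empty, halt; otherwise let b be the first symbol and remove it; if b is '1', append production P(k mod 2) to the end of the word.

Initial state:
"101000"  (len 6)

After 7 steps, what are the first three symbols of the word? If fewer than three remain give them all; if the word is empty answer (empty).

t=0: "101000"  (len 6)
t=1: "01000001"  (len 8)
t=2: "1000001"  (len 7)
t=3: "000001001"  (len 9)
t=4: "00001001"  (len 8)
t=5: "0001001"  (len 7)
t=6: "001001"  (len 6)
t=7: "01001"  (len 5)

010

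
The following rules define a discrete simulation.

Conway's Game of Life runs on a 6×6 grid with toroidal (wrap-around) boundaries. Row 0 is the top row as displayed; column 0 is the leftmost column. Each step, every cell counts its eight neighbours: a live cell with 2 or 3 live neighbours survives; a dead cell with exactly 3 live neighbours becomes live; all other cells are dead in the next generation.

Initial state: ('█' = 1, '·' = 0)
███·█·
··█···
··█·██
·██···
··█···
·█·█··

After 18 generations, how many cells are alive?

t=0: ███·█·
··█···
··█·██
·██···
··█···
·█·█··
t=1: █·····
█·█·█·
··█···
·██···
···█··
█··█··
t=2: █··█··
···█·█
··█···
·███··
·█·█··
······
t=3: ····█·
··███·
·█··█·
·█·█··
·█·█··
··█···
t=4: ··█·█·
··█·██
·█··█·
██·██·
·█·█··
··██··
t=5: ·██·██
·██·██
·█····
██·███
██····
·█··█·
t=6: ······
····██
······
····██
···█··
···██·
t=7: ···█·█
······
······
····█·
···█·█
···██·
t=8: ···█··
······
······
····█·
···█·█
··██·█
t=9: ··███·
······
······
····█·
··██·█
··██··
t=10: ··█·█·
···█··
······
···██·
··█···
·█····
t=11: ··██··
···█··
···██·
···█··
··██··
·███··
t=12: ·█··█·
······
··███·
······
·█··█·
·█··█·
t=13: ······
··█·█·
···█··
··█·█·
······
██████
t=14: █·····
···█··
··█·█·
···█··
█·····
██████
t=15: █·····
···█··
··█·█·
···█··
█·····
··███·
t=16: ··█·█·
···█··
··█·█·
···█··
··█·█·
·█·█·█
t=17: ··█·█·
··█·█·
··█·█·
··█·█·
··█·█·
·█···█
t=18: ·██·██
·██·██
·██·██
·██·██
·██·██
·██·██

24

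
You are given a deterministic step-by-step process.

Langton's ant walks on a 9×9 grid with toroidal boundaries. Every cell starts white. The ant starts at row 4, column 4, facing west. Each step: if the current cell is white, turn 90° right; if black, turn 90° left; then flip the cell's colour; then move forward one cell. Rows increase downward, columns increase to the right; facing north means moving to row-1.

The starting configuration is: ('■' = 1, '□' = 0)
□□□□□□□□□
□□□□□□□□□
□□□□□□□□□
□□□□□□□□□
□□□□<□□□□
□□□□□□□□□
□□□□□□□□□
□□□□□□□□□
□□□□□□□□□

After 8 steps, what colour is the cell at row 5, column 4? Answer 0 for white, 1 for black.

step 0: □□□□□□□□□
□□□□□□□□□
□□□□□□□□□
□□□□□□□□□
□□□□<□□□□
□□□□□□□□□
□□□□□□□□□
□□□□□□□□□
□□□□□□□□□
step 1: □□□□□□□□□
□□□□□□□□□
□□□□□□□□□
□□□□^□□□□
□□□□■□□□□
□□□□□□□□□
□□□□□□□□□
□□□□□□□□□
□□□□□□□□□
step 2: □□□□□□□□□
□□□□□□□□□
□□□□□□□□□
□□□□■>□□□
□□□□■□□□□
□□□□□□□□□
□□□□□□□□□
□□□□□□□□□
□□□□□□□□□
step 3: □□□□□□□□□
□□□□□□□□□
□□□□□□□□□
□□□□■■□□□
□□□□■v□□□
□□□□□□□□□
□□□□□□□□□
□□□□□□□□□
□□□□□□□□□
step 4: □□□□□□□□□
□□□□□□□□□
□□□□□□□□□
□□□□■■□□□
□□□□<■□□□
□□□□□□□□□
□□□□□□□□□
□□□□□□□□□
□□□□□□□□□
step 5: □□□□□□□□□
□□□□□□□□□
□□□□□□□□□
□□□□■■□□□
□□□□□■□□□
□□□□v□□□□
□□□□□□□□□
□□□□□□□□□
□□□□□□□□□
step 6: □□□□□□□□□
□□□□□□□□□
□□□□□□□□□
□□□□■■□□□
□□□□□■□□□
□□□<■□□□□
□□□□□□□□□
□□□□□□□□□
□□□□□□□□□
step 7: □□□□□□□□□
□□□□□□□□□
□□□□□□□□□
□□□□■■□□□
□□□^□■□□□
□□□■■□□□□
□□□□□□□□□
□□□□□□□□□
□□□□□□□□□
step 8: □□□□□□□□□
□□□□□□□□□
□□□□□□□□□
□□□□■■□□□
□□□■>■□□□
□□□■■□□□□
□□□□□□□□□
□□□□□□□□□
□□□□□□□□□

1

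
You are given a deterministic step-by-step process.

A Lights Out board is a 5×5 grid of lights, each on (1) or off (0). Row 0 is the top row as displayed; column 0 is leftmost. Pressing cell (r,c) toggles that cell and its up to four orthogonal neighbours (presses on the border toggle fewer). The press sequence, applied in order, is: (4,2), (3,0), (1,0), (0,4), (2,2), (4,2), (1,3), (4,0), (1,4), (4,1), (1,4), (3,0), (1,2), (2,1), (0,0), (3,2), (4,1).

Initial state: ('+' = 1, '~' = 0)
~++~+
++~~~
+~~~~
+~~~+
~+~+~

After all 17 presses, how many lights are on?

8

step 0: ~++~+
++~~~
+~~~~
+~~~+
~+~+~
step 1: ~++~+
++~~~
+~~~~
+~+~+
~~+~~
step 2: ~++~+
++~~~
~~~~~
~++~+
+~+~~
step 3: +++~+
~~~~~
+~~~~
~++~+
+~+~~
step 4: ++++~
~~~~+
+~~~~
~++~+
+~+~~
step 5: ++++~
~~+~+
++++~
~+~~+
+~+~~
step 6: ++++~
~~+~+
++++~
~++~+
++~+~
step 7: +++~~
~~~+~
+++~~
~++~+
++~+~
step 8: +++~~
~~~+~
+++~~
+++~+
~~~+~
step 9: +++~+
~~~~+
+++~+
+++~+
~~~+~
step 10: +++~+
~~~~+
+++~+
+~+~+
++++~
step 11: +++~~
~~~+~
+++~~
+~+~+
++++~
step 12: +++~~
~~~+~
~++~~
~++~+
~+++~
step 13: ++~~~
~++~~
~+~~~
~++~+
~+++~
step 14: ++~~~
~~+~~
+~+~~
~~+~+
~+++~
step 15: ~~~~~
+~+~~
+~+~~
~~+~+
~+++~
step 16: ~~~~~
+~+~~
+~~~~
~+~++
~+~+~
step 17: ~~~~~
+~+~~
+~~~~
~~~++
+~++~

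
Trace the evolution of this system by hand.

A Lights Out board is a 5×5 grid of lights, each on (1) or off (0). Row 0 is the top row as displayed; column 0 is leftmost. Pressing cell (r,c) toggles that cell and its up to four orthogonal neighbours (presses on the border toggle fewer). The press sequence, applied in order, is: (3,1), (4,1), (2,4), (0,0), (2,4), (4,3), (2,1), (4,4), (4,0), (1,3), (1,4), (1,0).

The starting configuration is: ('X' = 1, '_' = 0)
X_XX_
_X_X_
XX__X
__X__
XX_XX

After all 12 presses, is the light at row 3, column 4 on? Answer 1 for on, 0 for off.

1

step 0: X_XX_
_X_X_
XX__X
__X__
XX_XX
step 1: X_XX_
_X_X_
X___X
XX___
X__XX
step 2: X_XX_
_X_X_
X___X
X____
_XXXX
step 3: X_XX_
_X_XX
X__X_
X___X
_XXXX
step 4: _XXX_
XX_XX
X__X_
X___X
_XXXX
step 5: _XXX_
XX_X_
X___X
X____
_XXXX
step 6: _XXX_
XX_X_
X___X
X__X_
_X___
step 7: _XXX_
X__X_
_XX_X
XX_X_
_X___
step 8: _XXX_
X__X_
_XX_X
XX_XX
_X_XX
step 9: _XXX_
X__X_
_XX_X
_X_XX
X__XX
step 10: _XX__
X_X_X
_XXXX
_X_XX
X__XX
step 11: _XX_X
X_XX_
_XXX_
_X_XX
X__XX
step 12: XXX_X
_XXX_
XXXX_
_X_XX
X__XX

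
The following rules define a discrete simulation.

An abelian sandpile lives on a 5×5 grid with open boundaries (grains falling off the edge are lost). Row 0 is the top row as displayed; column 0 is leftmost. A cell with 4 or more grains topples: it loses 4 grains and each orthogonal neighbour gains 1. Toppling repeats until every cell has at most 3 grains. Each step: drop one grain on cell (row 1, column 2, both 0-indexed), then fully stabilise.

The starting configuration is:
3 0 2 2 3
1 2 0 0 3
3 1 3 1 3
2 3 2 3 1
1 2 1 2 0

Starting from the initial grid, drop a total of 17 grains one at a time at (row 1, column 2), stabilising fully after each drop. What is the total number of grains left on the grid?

t=0: 3 0 2 2 3
1 2 0 0 3
3 1 3 1 3
2 3 2 3 1
1 2 1 2 0
t=1: 3 0 2 2 3
1 2 1 0 3
3 1 3 1 3
2 3 2 3 1
1 2 1 2 0
t=2: 3 0 2 2 3
1 2 2 0 3
3 1 3 1 3
2 3 2 3 1
1 2 1 2 0
t=3: 3 0 2 2 3
1 2 3 0 3
3 1 3 1 3
2 3 2 3 1
1 2 1 2 0
t=4: 3 0 3 2 3
1 3 1 1 3
3 2 0 2 3
2 3 3 3 1
1 2 1 2 0
t=5: 3 0 3 2 3
1 3 2 1 3
3 2 0 2 3
2 3 3 3 1
1 2 1 2 0
t=6: 3 0 3 2 3
1 3 3 1 3
3 2 0 2 3
2 3 3 3 1
1 2 1 2 0
t=7: 3 2 0 3 3
2 0 2 2 3
3 3 1 2 3
2 3 3 3 1
1 2 1 2 0
t=8: 3 2 0 3 3
2 0 3 2 3
3 3 1 2 3
2 3 3 3 1
1 2 1 2 0
t=9: 3 2 1 3 3
2 1 0 3 3
3 3 2 2 3
2 3 3 3 1
1 2 1 2 0
t=10: 3 2 1 3 3
2 1 1 3 3
3 3 2 2 3
2 3 3 3 1
1 2 1 2 0
t=11: 3 2 1 3 3
2 1 2 3 3
3 3 2 2 3
2 3 3 3 1
1 2 1 2 0
t=12: 3 2 1 3 3
2 1 3 3 3
3 3 2 2 3
2 3 3 3 1
1 2 1 2 0
t=13: 3 2 3 1 1
3 3 2 3 2
1 2 2 2 1
0 2 2 1 3
2 3 2 3 0
t=14: 3 2 3 1 1
3 3 3 3 2
1 2 2 2 1
0 2 2 1 3
2 3 2 3 0
t=15: 1 1 1 3 1
1 2 3 0 3
2 3 3 3 1
0 2 2 1 3
2 3 2 3 0
t=16: 1 2 2 3 1
2 0 2 2 3
3 1 2 0 2
0 3 3 2 3
2 3 2 3 0
t=17: 1 2 2 3 1
2 0 3 2 3
3 1 2 0 2
0 3 3 2 3
2 3 2 3 0

48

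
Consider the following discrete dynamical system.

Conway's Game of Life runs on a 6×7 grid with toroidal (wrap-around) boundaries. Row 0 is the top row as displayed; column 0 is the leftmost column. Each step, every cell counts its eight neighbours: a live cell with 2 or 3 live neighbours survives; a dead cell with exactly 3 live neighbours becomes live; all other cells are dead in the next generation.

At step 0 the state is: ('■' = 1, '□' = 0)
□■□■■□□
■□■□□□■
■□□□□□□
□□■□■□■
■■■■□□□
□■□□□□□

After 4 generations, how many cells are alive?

11

0) □■□■■□□
■□■□□□■
■□□□□□□
□□■□■□■
■■■■□□□
□■□□□□□
1) □■□■□□□
■□■■□□■
■□□■□■□
□□■□□□■
■□□■□□□
□□□□■□□
2) ■■□■■□□
■□□■□□■
■□□■■■□
■■■■■□■
□□□■□□□
□□■■■□□
3) ■■□□□■■
□□□□□□□
□□□□□□□
■■□□□□■
■□□□□■□
□■□□□□□
4) ■■□□□□■
■□□□□□■
■□□□□□□
■■□□□□■
□□□□□□□
□■□□□■□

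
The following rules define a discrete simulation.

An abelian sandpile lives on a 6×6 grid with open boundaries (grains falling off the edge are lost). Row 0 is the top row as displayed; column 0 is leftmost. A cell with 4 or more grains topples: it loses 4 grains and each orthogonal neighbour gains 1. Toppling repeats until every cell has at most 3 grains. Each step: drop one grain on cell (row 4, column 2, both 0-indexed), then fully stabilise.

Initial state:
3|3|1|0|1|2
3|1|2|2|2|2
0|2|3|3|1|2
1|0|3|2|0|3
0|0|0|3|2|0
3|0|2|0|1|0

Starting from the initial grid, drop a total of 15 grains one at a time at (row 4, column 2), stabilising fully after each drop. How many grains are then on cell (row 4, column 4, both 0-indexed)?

0) 3|3|1|0|1|2
3|1|2|2|2|2
0|2|3|3|1|2
1|0|3|2|0|3
0|0|0|3|2|0
3|0|2|0|1|0
1) 3|3|1|0|1|2
3|1|2|2|2|2
0|2|3|3|1|2
1|0|3|2|0|3
0|0|1|3|2|0
3|0|2|0|1|0
2) 3|3|1|0|1|2
3|1|2|2|2|2
0|2|3|3|1|2
1|0|3|2|0|3
0|0|2|3|2|0
3|0|2|0|1|0
3) 3|3|1|0|1|2
3|1|2|2|2|2
0|2|3|3|1|2
1|0|3|2|0|3
0|0|3|3|2|0
3|0|2|0|1|0
4) 3|3|1|0|1|2
3|1|3|3|2|2
0|3|1|1|2|2
1|1|2|1|1|3
0|1|2|1|3|0
3|0|3|1|1|0
5) 3|3|1|0|1|2
3|1|3|3|2|2
0|3|1|1|2|2
1|1|2|1|1|3
0|1|3|1|3|0
3|0|3|1|1|0
6) 3|3|1|0|1|2
3|1|3|3|2|2
0|3|1|1|2|2
1|1|3|1|1|3
0|2|1|2|3|0
3|1|0|2|1|0
7) 3|3|1|0|1|2
3|1|3|3|2|2
0|3|1|1|2|2
1|1|3|1|1|3
0|2|2|2|3|0
3|1|0|2|1|0
8) 3|3|1|0|1|2
3|1|3|3|2|2
0|3|1|1|2|2
1|1|3|1|1|3
0|2|3|2|3|0
3|1|0|2|1|0
9) 3|3|1|0|1|2
3|1|3|3|2|2
0|3|2|1|2|2
1|2|0|2|1|3
0|3|1|3|3|0
3|1|1|2|1|0
10) 3|3|1|0|1|2
3|1|3|3|2|2
0|3|2|1|2|2
1|2|0|2|1|3
0|3|2|3|3|0
3|1|1|2|1|0
11) 3|3|1|0|1|2
3|1|3|3|2|2
0|3|2|1|2|2
1|2|0|2|1|3
0|3|3|3|3|0
3|1|1|2|1|0
12) 3|3|1|0|1|2
3|1|3|3|2|2
0|3|2|1|2|2
1|3|1|3|2|3
1|0|2|1|0|1
3|2|2|3|2|0
13) 3|3|1|0|1|2
3|1|3|3|2|2
0|3|2|1|2|2
1|3|1|3|2|3
1|0|3|1|0|1
3|2|2|3|2|0
14) 3|3|1|0|1|2
3|1|3|3|2|2
0|3|2|1|2|2
1|3|2|3|2|3
1|1|0|2|0|1
3|2|3|3|2|0
15) 3|3|1|0|1|2
3|1|3|3|2|2
0|3|2|1|2|2
1|3|2|3|2|3
1|1|1|2|0|1
3|2|3|3|2|0

0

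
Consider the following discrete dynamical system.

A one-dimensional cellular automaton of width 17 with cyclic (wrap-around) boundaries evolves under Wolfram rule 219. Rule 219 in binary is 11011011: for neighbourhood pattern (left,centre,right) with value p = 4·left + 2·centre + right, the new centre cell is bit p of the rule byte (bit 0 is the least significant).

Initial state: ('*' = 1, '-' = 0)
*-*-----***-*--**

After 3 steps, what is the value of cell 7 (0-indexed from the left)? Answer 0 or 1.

1

[0] *-*-----***-*--**
[1] *--********--****
[2] *****************
[3] *****************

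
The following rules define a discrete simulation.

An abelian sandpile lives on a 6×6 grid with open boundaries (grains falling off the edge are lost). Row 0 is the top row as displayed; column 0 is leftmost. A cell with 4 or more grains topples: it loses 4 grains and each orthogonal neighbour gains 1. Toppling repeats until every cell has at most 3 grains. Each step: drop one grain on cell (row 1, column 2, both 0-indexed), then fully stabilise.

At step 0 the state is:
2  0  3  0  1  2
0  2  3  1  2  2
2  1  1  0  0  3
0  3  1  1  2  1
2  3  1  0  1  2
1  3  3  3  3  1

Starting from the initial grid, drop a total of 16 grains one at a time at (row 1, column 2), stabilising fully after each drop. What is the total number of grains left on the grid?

[0] 2  0  3  0  1  2
0  2  3  1  2  2
2  1  1  0  0  3
0  3  1  1  2  1
2  3  1  0  1  2
1  3  3  3  3  1
[1] 2  1  0  1  1  2
0  3  1  2  2  2
2  1  2  0  0  3
0  3  1  1  2  1
2  3  1  0  1  2
1  3  3  3  3  1
[2] 2  1  0  1  1  2
0  3  2  2  2  2
2  1  2  0  0  3
0  3  1  1  2  1
2  3  1  0  1  2
1  3  3  3  3  1
[3] 2  1  0  1  1  2
0  3  3  2  2  2
2  1  2  0  0  3
0  3  1  1  2  1
2  3  1  0  1  2
1  3  3  3  3  1
[4] 2  2  1  1  1  2
1  0  1  3  2  2
2  2  3  0  0  3
0  3  1  1  2  1
2  3  1  0  1  2
1  3  3  3  3  1
[5] 2  2  1  1  1  2
1  0  2  3  2  2
2  2  3  0  0  3
0  3  1  1  2  1
2  3  1  0  1  2
1  3  3  3  3  1
[6] 2  2  1  1  1  2
1  0  3  3  2  2
2  2  3  0  0  3
0  3  1  1  2  1
2  3  1  0  1  2
1  3  3  3  3  1
[7] 2  2  2  2  1  2
1  1  2  0  3  2
2  3  0  2  0  3
0  3  2  1  2  1
2  3  1  0  1  2
1  3  3  3  3  1
[8] 2  2  2  2  1  2
1  1  3  0  3  2
2  3  0  2  0  3
0  3  2  1  2  1
2  3  1  0  1  2
1  3  3  3  3  1
[9] 2  2  3  2  1  2
1  2  0  1  3  2
2  3  1  2  0  3
0  3  2  1  2  1
2  3  1  0  1  2
1  3  3  3  3  1
[10] 2  2  3  2  1  2
1  2  1  1  3  2
2  3  1  2  0  3
0  3  2  1  2  1
2  3  1  0  1  2
1  3  3  3  3  1
[11] 2  2  3  2  1  2
1  2  2  1  3  2
2  3  1  2  0  3
0  3  2  1  2  1
2  3  1  0  1  2
1  3  3  3  3  1
[12] 2  2  3  2  1  2
1  2  3  1  3  2
2  3  1  2  0  3
0  3  2  1  2  1
2  3  1  0  1  2
1  3  3  3  3  1
[13] 2  3  0  3  1  2
1  3  1  2  3  2
2  3  2  2  0  3
0  3  2  1  2  1
2  3  1  0  1  2
1  3  3  3  3  1
[14] 2  3  0  3  1  2
1  3  2  2  3  2
2  3  2  2  0  3
0  3  2  1  2  1
2  3  1  0  1  2
1  3  3  3  3  1
[15] 2  3  0  3  1  2
1  3  3  2  3  2
2  3  2  2  0  3
0  3  2  1  2  1
2  3  1  0  1  2
1  3  3  3  3  1
[16] 3  0  2  3  1  2
2  2  2  3  3  2
3  2  1  3  0  3
1  2  1  2  2  1
3  2  0  2  2  2
2  1  2  1  0  2

65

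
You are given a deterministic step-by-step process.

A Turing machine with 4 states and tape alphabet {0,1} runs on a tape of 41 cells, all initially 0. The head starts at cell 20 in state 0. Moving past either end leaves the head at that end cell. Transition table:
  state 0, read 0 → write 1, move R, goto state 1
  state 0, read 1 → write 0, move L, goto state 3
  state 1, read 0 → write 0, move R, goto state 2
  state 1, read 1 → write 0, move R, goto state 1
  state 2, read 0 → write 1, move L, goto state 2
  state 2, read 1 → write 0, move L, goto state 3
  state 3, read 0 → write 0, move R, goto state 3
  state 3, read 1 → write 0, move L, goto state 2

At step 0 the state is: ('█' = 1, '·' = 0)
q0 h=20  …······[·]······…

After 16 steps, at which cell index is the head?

12

0) q0 h=20  …······[·]······…
1) q1 h=21  …·····█[·]······…
2) q2 h=22  …····█·[·]······…
3) q2 h=21  …·····█[·]█·····…
4) q2 h=20  …······[█]██····…
5) q3 h=19  …······[·]·██···…
6) q3 h=20  …······[·]██····…
7) q3 h=21  …······[█]█·····…
8) q2 h=20  …······[·]·█····…
9) q2 h=19  …······[·]█·█···…
10) q2 h=18  …······[·]██·█··…
11) q2 h=17  …······[·]███·█·…
12) q2 h=16  …······[·]████·█…
13) q2 h=15  …······[·]█████·…
14) q2 h=14  …······[·]██████…
15) q2 h=13  …······[·]██████…
16) q2 h=12  …······[·]██████…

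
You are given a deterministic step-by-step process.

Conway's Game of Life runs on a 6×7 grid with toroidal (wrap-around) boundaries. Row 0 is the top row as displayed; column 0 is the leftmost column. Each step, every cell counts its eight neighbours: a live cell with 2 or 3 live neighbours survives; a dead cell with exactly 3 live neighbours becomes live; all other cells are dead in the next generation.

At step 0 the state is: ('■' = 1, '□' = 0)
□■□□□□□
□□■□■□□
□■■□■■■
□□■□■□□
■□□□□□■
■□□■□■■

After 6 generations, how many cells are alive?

13

k=0  □■□□□□□
□□■□■□□
□■■□■■■
□□■□■□□
■□□□□□■
■□□■□■■
k=1  ■■■■■■■
■□■□■□□
□■■□■□□
□□■□■□□
■■□■■□□
□■□□□■□
k=2  □□□□□□□
□□□□□□□
□□■□■■□
■□□□■■□
■■□■■■□
□□□□□□□
k=3  □□□□□□□
□□□□□□□
□□□■■■■
■□■□□□□
■■□■□■□
□□□□■□□
k=4  □□□□□□□
□□□□■■□
□□□■■■■
■□■□□□□
■■■■■□■
□□□□■□□
k=5  □□□□■■□
□□□■□□■
□□□■□□■
□□□□□□□
■□■□■■■
■■■□■■□
k=6  ■■■□□□□
□□□■□□■
□□□□□□□
■□□■■□□
■□■□■□□
■□■□□□□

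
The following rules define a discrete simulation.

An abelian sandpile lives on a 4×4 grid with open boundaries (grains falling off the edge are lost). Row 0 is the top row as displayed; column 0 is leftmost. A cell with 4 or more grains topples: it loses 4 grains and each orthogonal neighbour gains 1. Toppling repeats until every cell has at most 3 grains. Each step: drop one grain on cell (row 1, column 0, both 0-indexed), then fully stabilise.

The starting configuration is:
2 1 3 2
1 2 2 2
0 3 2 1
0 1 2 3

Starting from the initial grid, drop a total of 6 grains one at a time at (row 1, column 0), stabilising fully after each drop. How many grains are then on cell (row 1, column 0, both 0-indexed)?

3

[0] 2 1 3 2
1 2 2 2
0 3 2 1
0 1 2 3
[1] 2 1 3 2
2 2 2 2
0 3 2 1
0 1 2 3
[2] 2 1 3 2
3 2 2 2
0 3 2 1
0 1 2 3
[3] 3 1 3 2
0 3 2 2
1 3 2 1
0 1 2 3
[4] 3 1 3 2
1 3 2 2
1 3 2 1
0 1 2 3
[5] 3 1 3 2
2 3 2 2
1 3 2 1
0 1 2 3
[6] 3 1 3 2
3 3 2 2
1 3 2 1
0 1 2 3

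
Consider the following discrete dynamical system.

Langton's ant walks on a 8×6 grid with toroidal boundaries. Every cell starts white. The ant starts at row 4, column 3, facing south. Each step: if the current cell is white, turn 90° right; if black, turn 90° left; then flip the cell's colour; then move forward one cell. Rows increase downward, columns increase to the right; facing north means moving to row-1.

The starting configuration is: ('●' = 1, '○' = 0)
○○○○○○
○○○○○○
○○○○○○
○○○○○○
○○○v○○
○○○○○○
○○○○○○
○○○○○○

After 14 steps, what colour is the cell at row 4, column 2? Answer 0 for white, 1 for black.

1

step 0: ○○○○○○
○○○○○○
○○○○○○
○○○○○○
○○○v○○
○○○○○○
○○○○○○
○○○○○○
step 1: ○○○○○○
○○○○○○
○○○○○○
○○○○○○
○○<●○○
○○○○○○
○○○○○○
○○○○○○
step 2: ○○○○○○
○○○○○○
○○○○○○
○○^○○○
○○●●○○
○○○○○○
○○○○○○
○○○○○○
step 3: ○○○○○○
○○○○○○
○○○○○○
○○●>○○
○○●●○○
○○○○○○
○○○○○○
○○○○○○
step 4: ○○○○○○
○○○○○○
○○○○○○
○○●●○○
○○●v○○
○○○○○○
○○○○○○
○○○○○○
step 5: ○○○○○○
○○○○○○
○○○○○○
○○●●○○
○○●○>○
○○○○○○
○○○○○○
○○○○○○
step 6: ○○○○○○
○○○○○○
○○○○○○
○○●●○○
○○●○●○
○○○○v○
○○○○○○
○○○○○○
step 7: ○○○○○○
○○○○○○
○○○○○○
○○●●○○
○○●○●○
○○○<●○
○○○○○○
○○○○○○
step 8: ○○○○○○
○○○○○○
○○○○○○
○○●●○○
○○●^●○
○○○●●○
○○○○○○
○○○○○○
step 9: ○○○○○○
○○○○○○
○○○○○○
○○●●○○
○○●●>○
○○○●●○
○○○○○○
○○○○○○
step 10: ○○○○○○
○○○○○○
○○○○○○
○○●●^○
○○●●○○
○○○●●○
○○○○○○
○○○○○○
step 11: ○○○○○○
○○○○○○
○○○○○○
○○●●●>
○○●●○○
○○○●●○
○○○○○○
○○○○○○
step 12: ○○○○○○
○○○○○○
○○○○○○
○○●●●●
○○●●○v
○○○●●○
○○○○○○
○○○○○○
step 13: ○○○○○○
○○○○○○
○○○○○○
○○●●●●
○○●●<●
○○○●●○
○○○○○○
○○○○○○
step 14: ○○○○○○
○○○○○○
○○○○○○
○○●●^●
○○●●●●
○○○●●○
○○○○○○
○○○○○○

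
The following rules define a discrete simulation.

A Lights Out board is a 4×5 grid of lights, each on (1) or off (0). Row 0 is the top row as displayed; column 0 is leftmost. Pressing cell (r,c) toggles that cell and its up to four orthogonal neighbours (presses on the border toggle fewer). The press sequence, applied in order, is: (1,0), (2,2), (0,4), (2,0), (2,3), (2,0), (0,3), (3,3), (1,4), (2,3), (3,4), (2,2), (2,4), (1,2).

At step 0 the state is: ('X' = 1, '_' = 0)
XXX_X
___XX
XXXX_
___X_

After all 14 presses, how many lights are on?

k=0  XXX_X
___XX
XXXX_
___X_
k=1  _XX_X
XX_XX
_XXX_
___X_
k=2  _XX_X
XXXXX
_____
__XX_
k=3  _XXX_
XXXX_
_____
__XX_
k=4  _XXX_
_XXX_
XX___
X_XX_
k=5  _XXX_
_XX__
XXXXX
X_X__
k=6  _XXX_
XXX__
__XXX
__X__
k=7  _X__X
XXXX_
__XXX
__X__
k=8  _X__X
XXXX_
__X_X
___XX
k=9  _X___
XXX_X
__X__
___XX
k=10  _X___
XXXXX
___XX
____X
k=11  _X___
XXXXX
___X_
___X_
k=12  _X___
XX_XX
_XX__
__XX_
k=13  _X___
XX_X_
_XXXX
__XXX
k=14  _XX__
X_X__
_X_XX
__XXX

10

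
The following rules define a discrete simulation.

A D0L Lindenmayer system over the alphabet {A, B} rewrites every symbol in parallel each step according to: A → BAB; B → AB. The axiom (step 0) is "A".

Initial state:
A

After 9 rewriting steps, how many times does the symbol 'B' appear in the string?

0) A
1) BAB
2) ABBABAB
3) BABABABBABABBABAB
4) ABBABABBABABBABABABBABABBABABABBABABBABAB
5) BABABABBABABBABABABBABABBABABABBABABBABABBABABABBABABBABABABBABABBABABBABABABBABABBABABABBABABBABAB
6) ABBABABBABABBABABABBABABBABABABBABABBABABBABABABBABABBABAB…BABABABBABABBABABABBABABBABABBABABABBABABBABABABBABABBABAB  (len 239)
7) BABABABBABABBABABABBABABBABABABBABABBABABBABABABBABABBABAB…BABABABBABABBABABABBABABBABABBABABABBABABBABABABBABABBABAB  (len 577)
8) ABBABABBABABBABABABBABABBABABABBABABBABABBABABABBABABBABAB…BABABABBABABBABABABBABABBABABBABABABBABABBABABABBABABBABAB  (len 1393)
9) BABABABBABABBABABABBABABBABABABBABABBABABBABABABBABABBABAB…BABABABBABABBABABABBABABBABABBABABABBABABBABABABBABABBABAB  (len 3363)

1970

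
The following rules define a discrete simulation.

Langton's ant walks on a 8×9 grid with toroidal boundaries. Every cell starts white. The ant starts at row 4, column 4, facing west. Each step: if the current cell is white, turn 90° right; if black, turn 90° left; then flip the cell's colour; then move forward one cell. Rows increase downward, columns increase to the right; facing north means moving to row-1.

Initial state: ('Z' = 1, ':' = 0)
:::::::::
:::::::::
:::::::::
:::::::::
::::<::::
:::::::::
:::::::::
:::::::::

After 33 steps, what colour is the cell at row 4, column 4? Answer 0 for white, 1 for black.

[0] :::::::::
:::::::::
:::::::::
:::::::::
::::<::::
:::::::::
:::::::::
:::::::::
[1] :::::::::
:::::::::
:::::::::
::::^::::
::::Z::::
:::::::::
:::::::::
:::::::::
[2] :::::::::
:::::::::
:::::::::
::::Z>:::
::::Z::::
:::::::::
:::::::::
:::::::::
[3] :::::::::
:::::::::
:::::::::
::::ZZ:::
::::Zv:::
:::::::::
:::::::::
:::::::::
[4] :::::::::
:::::::::
:::::::::
::::ZZ:::
::::<Z:::
:::::::::
:::::::::
:::::::::
[5] :::::::::
:::::::::
:::::::::
::::ZZ:::
:::::Z:::
::::v::::
:::::::::
:::::::::
[6] :::::::::
:::::::::
:::::::::
::::ZZ:::
:::::Z:::
:::<Z::::
:::::::::
:::::::::
[7] :::::::::
:::::::::
:::::::::
::::ZZ:::
:::^:Z:::
:::ZZ::::
:::::::::
:::::::::
[8] :::::::::
:::::::::
:::::::::
::::ZZ:::
:::Z>Z:::
:::ZZ::::
:::::::::
:::::::::
[9] :::::::::
:::::::::
:::::::::
::::ZZ:::
:::ZZZ:::
:::Zv::::
:::::::::
:::::::::
[10] :::::::::
:::::::::
:::::::::
::::ZZ:::
:::ZZZ:::
:::Z:>:::
:::::::::
:::::::::
[11] :::::::::
:::::::::
:::::::::
::::ZZ:::
:::ZZZ:::
:::Z:Z:::
:::::v:::
:::::::::
[12] :::::::::
:::::::::
:::::::::
::::ZZ:::
:::ZZZ:::
:::Z:Z:::
::::<Z:::
:::::::::
[13] :::::::::
:::::::::
:::::::::
::::ZZ:::
:::ZZZ:::
:::Z^Z:::
::::ZZ:::
:::::::::
[14] :::::::::
:::::::::
:::::::::
::::ZZ:::
:::ZZZ:::
:::ZZ>:::
::::ZZ:::
:::::::::
[15] :::::::::
:::::::::
:::::::::
::::ZZ:::
:::ZZ^:::
:::ZZ::::
::::ZZ:::
:::::::::
[16] :::::::::
:::::::::
:::::::::
::::ZZ:::
:::Z<::::
:::ZZ::::
::::ZZ:::
:::::::::
[17] :::::::::
:::::::::
:::::::::
::::ZZ:::
:::Z:::::
:::Zv::::
::::ZZ:::
:::::::::
[18] :::::::::
:::::::::
:::::::::
::::ZZ:::
:::Z:::::
:::Z:>:::
::::ZZ:::
:::::::::
[19] :::::::::
:::::::::
:::::::::
::::ZZ:::
:::Z:::::
:::Z:Z:::
::::Zv:::
:::::::::
[20] :::::::::
:::::::::
:::::::::
::::ZZ:::
:::Z:::::
:::Z:Z:::
::::Z:>::
:::::::::
[21] :::::::::
:::::::::
:::::::::
::::ZZ:::
:::Z:::::
:::Z:Z:::
::::Z:Z::
::::::v::
[22] :::::::::
:::::::::
:::::::::
::::ZZ:::
:::Z:::::
:::Z:Z:::
::::Z:Z::
:::::<Z::
[23] :::::::::
:::::::::
:::::::::
::::ZZ:::
:::Z:::::
:::Z:Z:::
::::Z^Z::
:::::ZZ::
[24] :::::::::
:::::::::
:::::::::
::::ZZ:::
:::Z:::::
:::Z:Z:::
::::ZZ>::
:::::ZZ::
[25] :::::::::
:::::::::
:::::::::
::::ZZ:::
:::Z:::::
:::Z:Z^::
::::ZZ:::
:::::ZZ::
[26] :::::::::
:::::::::
:::::::::
::::ZZ:::
:::Z:::::
:::Z:ZZ>:
::::ZZ:::
:::::ZZ::
[27] :::::::::
:::::::::
:::::::::
::::ZZ:::
:::Z:::::
:::Z:ZZZ:
::::ZZ:v:
:::::ZZ::
[28] :::::::::
:::::::::
:::::::::
::::ZZ:::
:::Z:::::
:::Z:ZZZ:
::::ZZ<Z:
:::::ZZ::
[29] :::::::::
:::::::::
:::::::::
::::ZZ:::
:::Z:::::
:::Z:Z^Z:
::::ZZZZ:
:::::ZZ::
[30] :::::::::
:::::::::
:::::::::
::::ZZ:::
:::Z:::::
:::Z:<:Z:
::::ZZZZ:
:::::ZZ::
[31] :::::::::
:::::::::
:::::::::
::::ZZ:::
:::Z:::::
:::Z:::Z:
::::ZvZZ:
:::::ZZ::
[32] :::::::::
:::::::::
:::::::::
::::ZZ:::
:::Z:::::
:::Z:::Z:
::::Z:>Z:
:::::ZZ::
[33] :::::::::
:::::::::
:::::::::
::::ZZ:::
:::Z:::::
:::Z::^Z:
::::Z::Z:
:::::ZZ::

0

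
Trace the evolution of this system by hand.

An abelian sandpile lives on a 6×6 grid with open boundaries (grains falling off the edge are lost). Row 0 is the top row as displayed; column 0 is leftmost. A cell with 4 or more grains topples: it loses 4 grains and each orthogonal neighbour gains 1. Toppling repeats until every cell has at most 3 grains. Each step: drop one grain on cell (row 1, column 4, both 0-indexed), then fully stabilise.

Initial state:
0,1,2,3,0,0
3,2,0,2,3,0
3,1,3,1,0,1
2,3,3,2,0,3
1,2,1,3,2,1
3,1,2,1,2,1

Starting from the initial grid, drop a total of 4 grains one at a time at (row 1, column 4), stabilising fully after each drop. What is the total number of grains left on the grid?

k=0  0,1,2,3,0,0
3,2,0,2,3,0
3,1,3,1,0,1
2,3,3,2,0,3
1,2,1,3,2,1
3,1,2,1,2,1
k=1  0,1,2,3,1,0
3,2,0,3,0,1
3,1,3,1,1,1
2,3,3,2,0,3
1,2,1,3,2,1
3,1,2,1,2,1
k=2  0,1,2,3,1,0
3,2,0,3,1,1
3,1,3,1,1,1
2,3,3,2,0,3
1,2,1,3,2,1
3,1,2,1,2,1
k=3  0,1,2,3,1,0
3,2,0,3,2,1
3,1,3,1,1,1
2,3,3,2,0,3
1,2,1,3,2,1
3,1,2,1,2,1
k=4  0,1,2,3,1,0
3,2,0,3,3,1
3,1,3,1,1,1
2,3,3,2,0,3
1,2,1,3,2,1
3,1,2,1,2,1

62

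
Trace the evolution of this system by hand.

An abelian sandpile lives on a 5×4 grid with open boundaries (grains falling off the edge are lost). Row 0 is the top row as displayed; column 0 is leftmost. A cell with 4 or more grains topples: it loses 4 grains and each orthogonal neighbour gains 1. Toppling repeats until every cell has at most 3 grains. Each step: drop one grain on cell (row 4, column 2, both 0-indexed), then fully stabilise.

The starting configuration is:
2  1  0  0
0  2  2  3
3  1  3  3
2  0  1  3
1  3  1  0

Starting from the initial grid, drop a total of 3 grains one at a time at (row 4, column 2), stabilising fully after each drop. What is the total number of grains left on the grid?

32

t=0: 2  1  0  0
0  2  2  3
3  1  3  3
2  0  1  3
1  3  1  0
t=1: 2  1  0  0
0  2  2  3
3  1  3  3
2  0  1  3
1  3  2  0
t=2: 2  1  0  0
0  2  2  3
3  1  3  3
2  0  1  3
1  3  3  0
t=3: 2  1  0  0
0  2  2  3
3  1  3  3
2  1  2  3
2  0  1  1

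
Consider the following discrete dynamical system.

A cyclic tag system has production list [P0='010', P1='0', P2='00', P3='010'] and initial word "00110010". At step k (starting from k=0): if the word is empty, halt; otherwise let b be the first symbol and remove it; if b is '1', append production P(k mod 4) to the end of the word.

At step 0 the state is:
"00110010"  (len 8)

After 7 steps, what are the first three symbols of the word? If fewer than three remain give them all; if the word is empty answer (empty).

0) "00110010"  (len 8)
1) "0110010"  (len 7)
2) "110010"  (len 6)
3) "1001000"  (len 7)
4) "001000010"  (len 9)
5) "01000010"  (len 8)
6) "1000010"  (len 7)
7) "00001000"  (len 8)

000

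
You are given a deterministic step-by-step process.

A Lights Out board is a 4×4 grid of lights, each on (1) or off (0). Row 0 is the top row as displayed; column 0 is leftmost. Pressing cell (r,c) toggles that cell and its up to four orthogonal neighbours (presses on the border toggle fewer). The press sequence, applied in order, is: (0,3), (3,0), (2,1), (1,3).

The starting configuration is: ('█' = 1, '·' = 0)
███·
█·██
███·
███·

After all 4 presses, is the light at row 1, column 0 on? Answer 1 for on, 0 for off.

1

t=0: ███·
█·██
███·
███·
t=1: ██·█
█·█·
███·
███·
t=2: ██·█
█·█·
·██·
··█·
t=3: ██·█
███·
█···
·██·
t=4: ██··
██·█
█··█
·██·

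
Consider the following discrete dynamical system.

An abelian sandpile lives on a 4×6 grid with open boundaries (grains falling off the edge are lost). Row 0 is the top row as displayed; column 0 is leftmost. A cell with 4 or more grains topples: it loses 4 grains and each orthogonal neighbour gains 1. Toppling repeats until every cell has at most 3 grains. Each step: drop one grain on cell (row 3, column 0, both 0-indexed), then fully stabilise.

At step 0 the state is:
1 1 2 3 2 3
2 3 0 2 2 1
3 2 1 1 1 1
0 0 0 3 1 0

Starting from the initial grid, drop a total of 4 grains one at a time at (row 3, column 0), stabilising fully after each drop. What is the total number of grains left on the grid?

36

k=0  1 1 2 3 2 3
2 3 0 2 2 1
3 2 1 1 1 1
0 0 0 3 1 0
k=1  1 1 2 3 2 3
2 3 0 2 2 1
3 2 1 1 1 1
1 0 0 3 1 0
k=2  1 1 2 3 2 3
2 3 0 2 2 1
3 2 1 1 1 1
2 0 0 3 1 0
k=3  1 1 2 3 2 3
2 3 0 2 2 1
3 2 1 1 1 1
3 0 0 3 1 0
k=4  1 1 2 3 2 3
3 3 0 2 2 1
0 3 1 1 1 1
1 1 0 3 1 0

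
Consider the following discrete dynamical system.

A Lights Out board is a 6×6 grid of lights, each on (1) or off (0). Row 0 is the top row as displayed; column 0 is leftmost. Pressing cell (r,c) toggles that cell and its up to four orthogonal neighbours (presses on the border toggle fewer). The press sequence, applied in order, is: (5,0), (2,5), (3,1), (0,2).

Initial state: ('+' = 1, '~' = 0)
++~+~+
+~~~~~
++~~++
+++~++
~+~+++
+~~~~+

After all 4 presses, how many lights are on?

t=0: ++~+~+
+~~~~~
++~~++
+++~++
~+~+++
+~~~~+
t=1: ++~+~+
+~~~~~
++~~++
+++~++
++~+++
~+~~~+
t=2: ++~+~+
+~~~~+
++~~~~
+++~+~
++~+++
~+~~~+
t=3: ++~+~+
+~~~~+
+~~~~~
~~~~+~
+~~+++
~+~~~+
t=4: +~+~~+
+~+~~+
+~~~~~
~~~~+~
+~~+++
~+~~~+

14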